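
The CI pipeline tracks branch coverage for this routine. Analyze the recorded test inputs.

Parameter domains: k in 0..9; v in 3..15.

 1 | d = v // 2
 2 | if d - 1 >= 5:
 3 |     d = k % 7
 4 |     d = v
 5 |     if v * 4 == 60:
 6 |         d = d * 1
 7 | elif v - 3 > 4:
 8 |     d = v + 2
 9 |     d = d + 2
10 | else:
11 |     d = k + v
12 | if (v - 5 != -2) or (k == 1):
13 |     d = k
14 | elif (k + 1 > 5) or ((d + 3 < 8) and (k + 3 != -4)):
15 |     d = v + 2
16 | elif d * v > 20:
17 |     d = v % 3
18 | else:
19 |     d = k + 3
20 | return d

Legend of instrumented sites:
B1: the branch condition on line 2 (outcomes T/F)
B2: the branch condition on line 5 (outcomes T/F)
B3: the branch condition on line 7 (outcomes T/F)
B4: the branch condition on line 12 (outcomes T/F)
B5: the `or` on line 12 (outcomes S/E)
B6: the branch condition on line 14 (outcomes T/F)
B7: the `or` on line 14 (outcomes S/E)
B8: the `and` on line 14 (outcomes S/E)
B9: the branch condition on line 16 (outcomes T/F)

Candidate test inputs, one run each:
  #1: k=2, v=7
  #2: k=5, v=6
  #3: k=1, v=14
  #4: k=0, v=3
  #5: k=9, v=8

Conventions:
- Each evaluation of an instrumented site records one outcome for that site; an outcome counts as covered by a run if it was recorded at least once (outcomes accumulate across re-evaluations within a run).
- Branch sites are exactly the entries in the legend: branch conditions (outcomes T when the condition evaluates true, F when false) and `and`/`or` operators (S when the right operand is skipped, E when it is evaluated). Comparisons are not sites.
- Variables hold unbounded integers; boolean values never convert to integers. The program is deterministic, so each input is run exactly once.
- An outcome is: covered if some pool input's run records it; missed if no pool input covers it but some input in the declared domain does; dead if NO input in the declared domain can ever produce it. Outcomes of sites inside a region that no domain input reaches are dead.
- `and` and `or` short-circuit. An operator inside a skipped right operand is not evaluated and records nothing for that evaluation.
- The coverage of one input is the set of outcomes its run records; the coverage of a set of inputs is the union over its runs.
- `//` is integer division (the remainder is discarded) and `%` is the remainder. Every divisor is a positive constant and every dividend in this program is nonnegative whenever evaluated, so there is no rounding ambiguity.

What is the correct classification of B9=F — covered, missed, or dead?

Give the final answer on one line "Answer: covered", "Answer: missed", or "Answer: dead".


no pool input records B9=F
but domain input (k=2, v=3) does record it -> reachable, so missed
Answer: missed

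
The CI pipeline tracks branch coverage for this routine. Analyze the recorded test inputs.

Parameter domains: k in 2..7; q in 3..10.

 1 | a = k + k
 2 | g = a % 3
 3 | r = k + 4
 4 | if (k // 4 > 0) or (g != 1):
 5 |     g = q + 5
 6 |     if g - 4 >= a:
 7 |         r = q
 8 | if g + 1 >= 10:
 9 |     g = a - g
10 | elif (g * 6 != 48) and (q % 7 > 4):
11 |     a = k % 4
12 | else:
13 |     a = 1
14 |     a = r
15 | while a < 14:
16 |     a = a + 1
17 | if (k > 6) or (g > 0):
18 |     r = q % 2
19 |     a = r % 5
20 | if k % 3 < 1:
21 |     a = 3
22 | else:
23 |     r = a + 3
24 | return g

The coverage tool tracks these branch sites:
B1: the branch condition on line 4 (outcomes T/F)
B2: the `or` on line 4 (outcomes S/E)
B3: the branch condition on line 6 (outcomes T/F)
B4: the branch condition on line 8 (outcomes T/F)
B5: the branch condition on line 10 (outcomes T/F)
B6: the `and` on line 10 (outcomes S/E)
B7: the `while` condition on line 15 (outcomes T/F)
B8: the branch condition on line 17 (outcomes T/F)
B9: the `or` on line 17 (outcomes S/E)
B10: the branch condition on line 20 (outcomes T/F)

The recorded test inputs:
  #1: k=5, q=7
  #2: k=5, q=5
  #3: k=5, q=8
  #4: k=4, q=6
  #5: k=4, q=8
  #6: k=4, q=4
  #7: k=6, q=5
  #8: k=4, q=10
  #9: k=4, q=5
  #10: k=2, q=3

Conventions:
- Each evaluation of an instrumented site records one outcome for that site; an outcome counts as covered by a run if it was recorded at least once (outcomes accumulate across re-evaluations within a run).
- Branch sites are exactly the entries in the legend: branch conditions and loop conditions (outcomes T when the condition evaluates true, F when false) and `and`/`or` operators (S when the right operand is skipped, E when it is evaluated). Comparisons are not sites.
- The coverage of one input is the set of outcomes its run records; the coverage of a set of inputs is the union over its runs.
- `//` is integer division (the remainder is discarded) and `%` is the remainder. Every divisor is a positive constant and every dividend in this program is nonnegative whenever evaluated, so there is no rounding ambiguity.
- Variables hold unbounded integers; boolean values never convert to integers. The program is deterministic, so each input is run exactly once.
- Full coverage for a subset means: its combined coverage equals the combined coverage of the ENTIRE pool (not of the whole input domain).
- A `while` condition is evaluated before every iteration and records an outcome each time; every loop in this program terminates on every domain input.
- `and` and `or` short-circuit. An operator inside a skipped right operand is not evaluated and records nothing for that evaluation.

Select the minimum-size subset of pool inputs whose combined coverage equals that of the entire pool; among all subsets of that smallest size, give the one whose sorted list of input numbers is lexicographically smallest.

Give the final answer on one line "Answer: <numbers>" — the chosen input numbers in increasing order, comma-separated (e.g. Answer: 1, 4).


input #1, k=5, q=7: events B2->S, B1->T, B3->F, B4->T, B7->T, B7->T, B7->T, B7->T, B7->F, B9->E, B8->F, B10->F; outcomes B1=T, B2=S, B3=F, B4=T, B7=T, B7=F, B8=F, B9=E, B10=F
input #2, k=5, q=5: events B2->S, B1->T, B3->F, B4->T, B7->T, B7->T, B7->T, B7->T, B7->F, B9->E, B8->F, B10->F; outcomes B1=T, B2=S, B3=F, B4=T, B7=T, B7=F, B8=F, B9=E, B10=F
input #3, k=5, q=8: events B2->S, B1->T, B3->F, B4->T, B7->T, B7->T, B7->T, B7->T, B7->F, B9->E, B8->F, B10->F; outcomes B1=T, B2=S, B3=F, B4=T, B7=T, B7=F, B8=F, B9=E, B10=F
input #4, k=4, q=6: events B2->S, B1->T, B3->F, B4->T, B7->T, B7->T, B7->T, B7->T, B7->T, B7->T, B7->F, B9->E, B8->F, B10->F; outcomes B1=T, B2=S, B3=F, B4=T, B7=T, B7=F, B8=F, B9=E, B10=F
input #5, k=4, q=8: events B2->S, B1->T, B3->T, B4->T, B7->T, B7->T, B7->T, B7->T, B7->T, B7->T, B7->F, B9->E, B8->F, B10->F; outcomes B1=T, B2=S, B3=T, B4=T, B7=T, B7=F, B8=F, B9=E, B10=F
input #6, k=4, q=4: events B2->S, B1->T, B3->F, B4->T, B7->T, B7->T, B7->T, B7->T, B7->T, B7->T, B7->F, B9->E, B8->F, B10->F; outcomes B1=T, B2=S, B3=F, B4=T, B7=T, B7=F, B8=F, B9=E, B10=F
input #7, k=6, q=5: events B2->S, B1->T, B3->F, B4->T, B7->T, B7->T, B7->F, B9->E, B8->T, B10->T; outcomes B1=T, B2=S, B3=F, B4=T, B7=T, B7=F, B8=T, B9=E, B10=T
input #8, k=4, q=10: events B2->S, B1->T, B3->T, B4->T, B7->T, B7->T, B7->T, B7->T, B7->T, B7->T, B7->F, B9->E, B8->F, B10->F; outcomes B1=T, B2=S, B3=T, B4=T, B7=T, B7=F, B8=F, B9=E, B10=F
input #9, k=4, q=5: events B2->S, B1->T, B3->F, B4->T, B7->T, B7->T, B7->T, B7->T, B7->T, B7->T, B7->F, B9->E, B8->F, B10->F; outcomes B1=T, B2=S, B3=F, B4=T, B7=T, B7=F, B8=F, B9=E, B10=F
input #10, k=2, q=3: events B2->E, B1->F, B4->F, B6->E, B5->F, B7->T, B7->T, B7->T, B7->T, B7->T, B7->T, B7->T, B7->T, B7->F, ...; outcomes B1=F, B2=E, B4=F, B5=F, B6=E, B7=T, B7=F, B8=T, B9=E, B10=F
pool-wide coverage (17 outcomes): B1=T, B1=F, B2=S, B2=E, B3=T, B3=F, B4=T, B4=F, B5=F, B6=E, B7=T, B7=F, B8=T, B8=F, B9=E, B10=T, B10=F
size 1 is not enough: best union over all size-1 subsets is 10/17
size 2 is not enough: best union over all size-2 subsets is 15/17
at size 3, {5, 7, 10} reaches all 17 outcomes; every lexicographically earlier size-3 subset fails
Answer: 5, 7, 10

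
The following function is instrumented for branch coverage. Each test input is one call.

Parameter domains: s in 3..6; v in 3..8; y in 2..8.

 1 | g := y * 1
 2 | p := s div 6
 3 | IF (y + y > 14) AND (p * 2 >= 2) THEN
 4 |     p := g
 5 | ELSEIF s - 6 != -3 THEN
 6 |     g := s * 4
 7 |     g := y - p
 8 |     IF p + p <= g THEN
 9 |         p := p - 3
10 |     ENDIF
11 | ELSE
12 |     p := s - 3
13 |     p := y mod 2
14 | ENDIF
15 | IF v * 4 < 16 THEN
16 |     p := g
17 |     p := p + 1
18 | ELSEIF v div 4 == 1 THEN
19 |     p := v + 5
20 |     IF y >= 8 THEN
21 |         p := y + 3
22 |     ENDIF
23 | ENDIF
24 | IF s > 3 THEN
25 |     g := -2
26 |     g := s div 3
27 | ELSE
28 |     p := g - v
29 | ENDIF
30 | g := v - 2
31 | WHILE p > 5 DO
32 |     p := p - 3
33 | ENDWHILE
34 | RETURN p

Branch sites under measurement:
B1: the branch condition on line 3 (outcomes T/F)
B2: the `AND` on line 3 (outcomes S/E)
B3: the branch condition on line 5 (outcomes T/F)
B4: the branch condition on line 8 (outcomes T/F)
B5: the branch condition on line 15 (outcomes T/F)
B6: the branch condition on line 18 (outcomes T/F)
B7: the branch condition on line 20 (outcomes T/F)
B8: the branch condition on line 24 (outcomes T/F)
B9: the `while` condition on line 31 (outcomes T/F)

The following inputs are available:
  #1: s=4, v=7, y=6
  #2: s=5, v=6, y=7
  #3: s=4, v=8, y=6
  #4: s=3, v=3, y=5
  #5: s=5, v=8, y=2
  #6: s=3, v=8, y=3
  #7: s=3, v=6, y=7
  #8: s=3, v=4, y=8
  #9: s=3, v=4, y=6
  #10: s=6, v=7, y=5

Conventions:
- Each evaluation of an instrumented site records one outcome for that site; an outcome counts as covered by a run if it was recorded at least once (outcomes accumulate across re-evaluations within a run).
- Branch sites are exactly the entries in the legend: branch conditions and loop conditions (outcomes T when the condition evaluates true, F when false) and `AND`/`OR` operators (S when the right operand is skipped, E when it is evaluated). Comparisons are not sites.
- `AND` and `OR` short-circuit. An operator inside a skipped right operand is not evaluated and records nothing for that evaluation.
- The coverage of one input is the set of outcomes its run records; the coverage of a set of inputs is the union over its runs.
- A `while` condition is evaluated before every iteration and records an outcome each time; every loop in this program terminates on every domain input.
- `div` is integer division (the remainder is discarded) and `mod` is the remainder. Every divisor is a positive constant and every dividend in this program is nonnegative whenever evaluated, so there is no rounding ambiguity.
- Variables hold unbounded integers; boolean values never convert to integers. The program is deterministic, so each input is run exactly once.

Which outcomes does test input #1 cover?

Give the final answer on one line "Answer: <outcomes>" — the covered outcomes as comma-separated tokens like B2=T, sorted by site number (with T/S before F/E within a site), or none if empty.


Tracing the run of input #1 (s=4, v=7, y=6):
  B2->S, B1->F, B3->T, B4->T, B5->F, B6->T, B7->F, B8->T, B9->T, B9->T
  B9->T, B9->F
distinct outcomes covered: B1=F, B2=S, B3=T, B4=T, B5=F, B6=T, B7=F, B8=T, B9=T, B9=F
Answer: B1=F, B2=S, B3=T, B4=T, B5=F, B6=T, B7=F, B8=T, B9=T, B9=F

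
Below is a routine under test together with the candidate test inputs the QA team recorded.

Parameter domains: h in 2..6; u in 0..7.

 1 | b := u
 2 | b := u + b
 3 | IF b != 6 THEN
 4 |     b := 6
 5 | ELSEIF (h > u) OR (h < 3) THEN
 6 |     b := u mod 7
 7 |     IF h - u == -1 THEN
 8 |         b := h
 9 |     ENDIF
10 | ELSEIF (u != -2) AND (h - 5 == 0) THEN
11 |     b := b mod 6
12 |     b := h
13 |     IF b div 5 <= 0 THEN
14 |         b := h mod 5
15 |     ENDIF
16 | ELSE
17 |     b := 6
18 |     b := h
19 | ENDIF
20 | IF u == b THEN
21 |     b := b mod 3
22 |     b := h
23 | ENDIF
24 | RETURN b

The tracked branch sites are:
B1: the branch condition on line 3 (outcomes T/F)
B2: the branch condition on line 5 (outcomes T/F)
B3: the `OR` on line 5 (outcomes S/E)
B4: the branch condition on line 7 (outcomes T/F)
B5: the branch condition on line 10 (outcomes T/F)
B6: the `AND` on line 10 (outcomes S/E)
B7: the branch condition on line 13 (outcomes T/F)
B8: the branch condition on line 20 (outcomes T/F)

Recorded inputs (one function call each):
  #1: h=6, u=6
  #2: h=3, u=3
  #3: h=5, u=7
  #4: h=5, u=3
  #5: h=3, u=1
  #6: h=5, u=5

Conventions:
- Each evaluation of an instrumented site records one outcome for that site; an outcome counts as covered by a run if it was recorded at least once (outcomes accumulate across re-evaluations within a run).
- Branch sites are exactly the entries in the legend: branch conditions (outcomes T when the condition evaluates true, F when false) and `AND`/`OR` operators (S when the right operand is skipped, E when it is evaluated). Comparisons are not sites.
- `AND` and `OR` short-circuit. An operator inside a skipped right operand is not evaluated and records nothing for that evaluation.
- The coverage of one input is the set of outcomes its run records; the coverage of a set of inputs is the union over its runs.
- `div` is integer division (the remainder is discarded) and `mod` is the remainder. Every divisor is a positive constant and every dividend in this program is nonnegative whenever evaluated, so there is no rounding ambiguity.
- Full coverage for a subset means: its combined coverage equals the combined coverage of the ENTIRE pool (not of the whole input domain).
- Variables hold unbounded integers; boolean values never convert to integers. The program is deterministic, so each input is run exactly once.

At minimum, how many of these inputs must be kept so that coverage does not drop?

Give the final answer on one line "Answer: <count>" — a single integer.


#1 (h=6, u=6) -> B1->T, B8->T; covered: B1=T, B8=T
#2 (h=3, u=3) -> B1->F, B3->E, B2->F, B6->E, B5->F, B8->T; covered: B1=F, B2=F, B3=E, B5=F, B6=E, B8=T
#3 (h=5, u=7) -> B1->T, B8->F; covered: B1=T, B8=F
#4 (h=5, u=3) -> B1->F, B3->S, B2->T, B4->F, B8->T; covered: B1=F, B2=T, B3=S, B4=F, B8=T
#5 (h=3, u=1) -> B1->T, B8->F; covered: B1=T, B8=F
#6 (h=5, u=5) -> B1->T, B8->F; covered: B1=T, B8=F
union over all inputs: B1=T, B1=F, B2=T, B2=F, B3=S, B3=E, B4=F, B5=F, B6=E, B8=T, B8=F (11 outcomes)
no size-1 subset reaches all 11 outcomes (best union: 6/11)
no size-2 subset reaches all 11 outcomes (best union: 9/11)
size 3: inputs {2, 3, 4} cover all 11 outcomes, and no lexicographically smaller subset of this size does
Answer: 3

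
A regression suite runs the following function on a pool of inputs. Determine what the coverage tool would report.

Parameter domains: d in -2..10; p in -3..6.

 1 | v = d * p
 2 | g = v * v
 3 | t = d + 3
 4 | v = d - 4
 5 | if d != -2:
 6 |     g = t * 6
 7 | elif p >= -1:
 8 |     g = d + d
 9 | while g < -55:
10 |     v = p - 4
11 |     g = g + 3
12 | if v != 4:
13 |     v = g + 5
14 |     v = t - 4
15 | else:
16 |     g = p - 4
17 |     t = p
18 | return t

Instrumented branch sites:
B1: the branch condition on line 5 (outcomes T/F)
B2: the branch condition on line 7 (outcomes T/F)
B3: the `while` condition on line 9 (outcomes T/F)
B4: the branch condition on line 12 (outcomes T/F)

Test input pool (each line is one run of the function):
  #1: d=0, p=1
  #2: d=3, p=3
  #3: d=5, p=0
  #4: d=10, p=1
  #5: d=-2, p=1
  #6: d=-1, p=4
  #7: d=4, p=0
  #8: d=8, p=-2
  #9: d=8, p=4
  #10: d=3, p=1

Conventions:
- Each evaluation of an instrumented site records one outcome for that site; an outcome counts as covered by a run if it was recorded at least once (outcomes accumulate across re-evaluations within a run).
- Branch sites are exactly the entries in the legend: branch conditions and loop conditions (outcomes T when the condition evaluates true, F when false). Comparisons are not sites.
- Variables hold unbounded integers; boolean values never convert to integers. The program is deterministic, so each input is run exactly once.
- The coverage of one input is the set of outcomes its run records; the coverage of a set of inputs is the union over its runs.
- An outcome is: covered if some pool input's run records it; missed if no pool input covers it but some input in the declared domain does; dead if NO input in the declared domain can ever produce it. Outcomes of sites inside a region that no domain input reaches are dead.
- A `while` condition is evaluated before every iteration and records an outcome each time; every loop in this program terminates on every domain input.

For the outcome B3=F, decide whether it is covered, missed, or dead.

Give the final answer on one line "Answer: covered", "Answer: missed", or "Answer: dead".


B3=F is recorded by pool input(s) 1, 2, 3, 4, 5, 6, 7, 8, 9, 10 -> covered
Answer: covered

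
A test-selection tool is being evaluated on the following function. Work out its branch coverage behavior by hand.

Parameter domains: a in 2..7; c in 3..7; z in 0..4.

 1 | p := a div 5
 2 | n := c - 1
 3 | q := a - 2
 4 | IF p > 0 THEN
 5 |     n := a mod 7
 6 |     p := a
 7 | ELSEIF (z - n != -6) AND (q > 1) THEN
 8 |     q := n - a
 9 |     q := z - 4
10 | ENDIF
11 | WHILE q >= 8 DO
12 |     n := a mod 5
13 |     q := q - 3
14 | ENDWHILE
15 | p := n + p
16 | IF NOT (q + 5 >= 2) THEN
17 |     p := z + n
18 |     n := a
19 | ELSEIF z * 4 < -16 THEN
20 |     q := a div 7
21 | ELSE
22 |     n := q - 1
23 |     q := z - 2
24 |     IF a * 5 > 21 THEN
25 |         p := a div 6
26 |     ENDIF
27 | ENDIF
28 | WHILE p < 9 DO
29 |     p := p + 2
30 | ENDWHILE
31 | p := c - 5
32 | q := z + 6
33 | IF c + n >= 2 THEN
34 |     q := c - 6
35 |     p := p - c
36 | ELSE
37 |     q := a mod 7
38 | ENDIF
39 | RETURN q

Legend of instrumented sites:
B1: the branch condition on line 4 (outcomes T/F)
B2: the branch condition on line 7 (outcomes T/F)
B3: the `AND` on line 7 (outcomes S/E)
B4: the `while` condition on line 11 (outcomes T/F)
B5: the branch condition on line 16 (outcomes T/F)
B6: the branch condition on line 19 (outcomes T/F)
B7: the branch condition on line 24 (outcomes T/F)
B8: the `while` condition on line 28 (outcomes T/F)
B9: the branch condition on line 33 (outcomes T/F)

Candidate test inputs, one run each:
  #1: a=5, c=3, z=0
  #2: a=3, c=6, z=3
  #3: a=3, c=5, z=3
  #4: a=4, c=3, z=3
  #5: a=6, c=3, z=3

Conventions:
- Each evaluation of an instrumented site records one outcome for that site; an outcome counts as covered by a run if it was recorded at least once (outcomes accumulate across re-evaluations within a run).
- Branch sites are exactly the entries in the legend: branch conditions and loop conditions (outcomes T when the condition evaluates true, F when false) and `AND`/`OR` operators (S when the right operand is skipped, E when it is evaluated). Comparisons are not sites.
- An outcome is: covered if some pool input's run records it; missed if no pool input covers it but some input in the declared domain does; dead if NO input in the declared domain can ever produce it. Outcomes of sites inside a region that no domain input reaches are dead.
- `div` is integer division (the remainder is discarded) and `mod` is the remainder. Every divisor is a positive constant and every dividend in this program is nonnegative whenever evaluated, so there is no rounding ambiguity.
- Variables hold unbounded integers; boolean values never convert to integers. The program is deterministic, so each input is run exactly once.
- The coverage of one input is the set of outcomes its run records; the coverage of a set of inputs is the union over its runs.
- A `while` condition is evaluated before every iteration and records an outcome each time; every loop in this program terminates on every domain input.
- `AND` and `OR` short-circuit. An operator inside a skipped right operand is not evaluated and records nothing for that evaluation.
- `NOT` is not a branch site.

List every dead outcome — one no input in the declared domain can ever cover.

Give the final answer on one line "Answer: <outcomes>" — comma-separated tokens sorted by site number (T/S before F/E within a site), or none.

checking every outcome against all 150 domain inputs:
  B4=T: never recorded by any domain input -> dead
  B6=T: never recorded by any domain input -> dead
  reachable outcomes have witnesses, e.g. B1=T (e.g. a=5, c=3, z=0), B1=F (e.g. a=2, c=3, z=0), B2=T (e.g. a=4, c=3, z=0), B2=F (e.g. a=2, c=3, z=0)

Answer: B4=T, B6=T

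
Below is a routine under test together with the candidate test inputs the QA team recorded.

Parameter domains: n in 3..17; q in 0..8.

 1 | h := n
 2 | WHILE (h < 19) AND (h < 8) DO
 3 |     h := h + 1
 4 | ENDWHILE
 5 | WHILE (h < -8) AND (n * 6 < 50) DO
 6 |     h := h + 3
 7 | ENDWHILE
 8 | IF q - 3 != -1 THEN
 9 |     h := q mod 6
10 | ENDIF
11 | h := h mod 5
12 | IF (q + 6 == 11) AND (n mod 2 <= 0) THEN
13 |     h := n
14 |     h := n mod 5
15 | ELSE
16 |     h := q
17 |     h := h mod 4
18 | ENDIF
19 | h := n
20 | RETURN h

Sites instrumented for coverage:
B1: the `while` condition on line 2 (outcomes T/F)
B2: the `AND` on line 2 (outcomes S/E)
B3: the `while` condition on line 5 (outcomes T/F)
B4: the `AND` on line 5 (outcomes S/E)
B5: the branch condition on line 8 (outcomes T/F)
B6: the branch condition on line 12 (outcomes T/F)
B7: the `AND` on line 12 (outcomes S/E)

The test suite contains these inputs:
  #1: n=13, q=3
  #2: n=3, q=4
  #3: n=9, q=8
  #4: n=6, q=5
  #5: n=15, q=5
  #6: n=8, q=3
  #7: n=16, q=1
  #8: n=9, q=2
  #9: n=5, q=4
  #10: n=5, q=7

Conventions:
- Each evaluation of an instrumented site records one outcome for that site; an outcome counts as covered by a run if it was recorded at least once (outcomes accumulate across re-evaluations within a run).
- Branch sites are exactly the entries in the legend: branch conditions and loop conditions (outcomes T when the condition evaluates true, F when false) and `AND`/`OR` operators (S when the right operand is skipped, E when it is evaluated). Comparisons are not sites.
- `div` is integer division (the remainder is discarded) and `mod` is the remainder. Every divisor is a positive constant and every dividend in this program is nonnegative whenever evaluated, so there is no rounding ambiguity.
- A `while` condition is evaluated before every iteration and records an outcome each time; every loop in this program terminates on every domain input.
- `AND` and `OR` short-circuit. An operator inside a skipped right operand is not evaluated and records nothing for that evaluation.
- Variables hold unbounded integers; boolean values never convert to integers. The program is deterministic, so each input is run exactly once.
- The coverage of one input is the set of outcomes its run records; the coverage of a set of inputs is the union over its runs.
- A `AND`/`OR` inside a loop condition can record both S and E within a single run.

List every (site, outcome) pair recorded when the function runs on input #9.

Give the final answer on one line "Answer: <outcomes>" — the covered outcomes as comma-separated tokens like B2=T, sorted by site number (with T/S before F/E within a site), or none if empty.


Running input #9 (n=5, q=4), event by event:
  B2->E, B1->T, B2->E, B1->T, B2->E, B1->T, B2->E, B1->F, B4->S, B3->F
  B5->T, B7->S, B6->F
collecting distinct outcomes: B1=T, B1=F, B2=E, B3=F, B4=S, B5=T, B6=F, B7=S
Answer: B1=T, B1=F, B2=E, B3=F, B4=S, B5=T, B6=F, B7=S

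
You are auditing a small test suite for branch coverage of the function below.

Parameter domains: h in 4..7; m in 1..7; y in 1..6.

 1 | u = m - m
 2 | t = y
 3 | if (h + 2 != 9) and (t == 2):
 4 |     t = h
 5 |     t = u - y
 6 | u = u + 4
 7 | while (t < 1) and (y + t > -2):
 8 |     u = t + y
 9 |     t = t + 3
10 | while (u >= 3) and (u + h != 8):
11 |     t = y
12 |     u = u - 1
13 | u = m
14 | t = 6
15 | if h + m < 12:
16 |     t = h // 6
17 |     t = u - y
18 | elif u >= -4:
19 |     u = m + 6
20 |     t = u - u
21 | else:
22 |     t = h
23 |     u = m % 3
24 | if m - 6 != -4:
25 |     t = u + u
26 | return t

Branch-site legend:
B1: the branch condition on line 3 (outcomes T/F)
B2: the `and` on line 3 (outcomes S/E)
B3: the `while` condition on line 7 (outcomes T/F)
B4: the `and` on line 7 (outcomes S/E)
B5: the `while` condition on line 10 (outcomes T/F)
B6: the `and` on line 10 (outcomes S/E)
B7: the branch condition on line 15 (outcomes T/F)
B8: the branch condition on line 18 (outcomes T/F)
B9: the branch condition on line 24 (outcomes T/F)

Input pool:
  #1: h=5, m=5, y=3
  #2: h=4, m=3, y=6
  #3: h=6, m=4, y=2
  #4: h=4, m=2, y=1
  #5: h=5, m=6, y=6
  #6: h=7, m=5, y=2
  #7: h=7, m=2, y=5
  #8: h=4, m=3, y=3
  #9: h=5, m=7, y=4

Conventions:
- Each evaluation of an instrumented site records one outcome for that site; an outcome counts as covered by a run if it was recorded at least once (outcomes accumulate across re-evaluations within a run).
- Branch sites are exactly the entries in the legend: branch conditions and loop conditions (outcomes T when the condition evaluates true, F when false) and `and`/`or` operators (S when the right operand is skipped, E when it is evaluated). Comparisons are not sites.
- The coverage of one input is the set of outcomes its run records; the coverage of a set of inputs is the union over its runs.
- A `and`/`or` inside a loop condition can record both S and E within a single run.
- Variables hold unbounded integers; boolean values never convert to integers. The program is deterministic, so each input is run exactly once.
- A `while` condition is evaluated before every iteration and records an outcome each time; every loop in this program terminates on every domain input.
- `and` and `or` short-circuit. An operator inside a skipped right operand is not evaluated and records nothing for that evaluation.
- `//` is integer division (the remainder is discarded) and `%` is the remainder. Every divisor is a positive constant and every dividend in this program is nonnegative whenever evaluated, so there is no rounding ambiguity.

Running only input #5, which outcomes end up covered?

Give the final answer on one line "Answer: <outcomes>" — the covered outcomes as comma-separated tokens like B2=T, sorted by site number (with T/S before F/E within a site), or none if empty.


Event log for input #5 (h=5, m=6, y=6):
  B2->E, B1->F, B4->S, B3->F, B6->E, B5->T, B6->E, B5->F, B7->T, B9->T
distinct outcomes covered: B1=F, B2=E, B3=F, B4=S, B5=T, B5=F, B6=E, B7=T, B9=T
Answer: B1=F, B2=E, B3=F, B4=S, B5=T, B5=F, B6=E, B7=T, B9=T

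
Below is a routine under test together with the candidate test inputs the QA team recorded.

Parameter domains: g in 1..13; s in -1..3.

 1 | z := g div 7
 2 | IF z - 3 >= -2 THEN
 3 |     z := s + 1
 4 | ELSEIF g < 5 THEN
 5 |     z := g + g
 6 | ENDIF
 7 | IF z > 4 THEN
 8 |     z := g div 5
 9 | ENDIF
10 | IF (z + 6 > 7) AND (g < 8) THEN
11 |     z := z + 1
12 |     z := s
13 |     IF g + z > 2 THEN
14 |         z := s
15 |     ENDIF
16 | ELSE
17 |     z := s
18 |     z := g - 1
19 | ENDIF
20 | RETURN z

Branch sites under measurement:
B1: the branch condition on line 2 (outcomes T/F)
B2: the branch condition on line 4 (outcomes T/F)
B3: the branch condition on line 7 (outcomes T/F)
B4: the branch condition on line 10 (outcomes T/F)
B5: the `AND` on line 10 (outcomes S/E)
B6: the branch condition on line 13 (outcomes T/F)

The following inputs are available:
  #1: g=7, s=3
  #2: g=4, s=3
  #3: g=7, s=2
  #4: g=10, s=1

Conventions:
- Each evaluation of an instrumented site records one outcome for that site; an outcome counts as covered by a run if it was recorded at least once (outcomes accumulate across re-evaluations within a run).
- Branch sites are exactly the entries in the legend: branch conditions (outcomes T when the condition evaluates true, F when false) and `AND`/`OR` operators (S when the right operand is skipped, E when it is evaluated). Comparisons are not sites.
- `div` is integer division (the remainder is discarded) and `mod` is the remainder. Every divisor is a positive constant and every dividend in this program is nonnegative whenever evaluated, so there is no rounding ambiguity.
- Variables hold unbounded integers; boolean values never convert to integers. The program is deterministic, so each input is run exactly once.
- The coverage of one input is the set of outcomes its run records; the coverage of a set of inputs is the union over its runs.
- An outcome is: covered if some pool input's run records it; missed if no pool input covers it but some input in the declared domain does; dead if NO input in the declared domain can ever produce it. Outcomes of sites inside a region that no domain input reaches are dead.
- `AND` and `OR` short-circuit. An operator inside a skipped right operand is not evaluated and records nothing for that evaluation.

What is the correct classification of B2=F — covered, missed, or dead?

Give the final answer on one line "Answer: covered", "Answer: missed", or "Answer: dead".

no pool input records B2=F
but domain input (g=5, s=-1) does record it -> reachable, so missed

Answer: missed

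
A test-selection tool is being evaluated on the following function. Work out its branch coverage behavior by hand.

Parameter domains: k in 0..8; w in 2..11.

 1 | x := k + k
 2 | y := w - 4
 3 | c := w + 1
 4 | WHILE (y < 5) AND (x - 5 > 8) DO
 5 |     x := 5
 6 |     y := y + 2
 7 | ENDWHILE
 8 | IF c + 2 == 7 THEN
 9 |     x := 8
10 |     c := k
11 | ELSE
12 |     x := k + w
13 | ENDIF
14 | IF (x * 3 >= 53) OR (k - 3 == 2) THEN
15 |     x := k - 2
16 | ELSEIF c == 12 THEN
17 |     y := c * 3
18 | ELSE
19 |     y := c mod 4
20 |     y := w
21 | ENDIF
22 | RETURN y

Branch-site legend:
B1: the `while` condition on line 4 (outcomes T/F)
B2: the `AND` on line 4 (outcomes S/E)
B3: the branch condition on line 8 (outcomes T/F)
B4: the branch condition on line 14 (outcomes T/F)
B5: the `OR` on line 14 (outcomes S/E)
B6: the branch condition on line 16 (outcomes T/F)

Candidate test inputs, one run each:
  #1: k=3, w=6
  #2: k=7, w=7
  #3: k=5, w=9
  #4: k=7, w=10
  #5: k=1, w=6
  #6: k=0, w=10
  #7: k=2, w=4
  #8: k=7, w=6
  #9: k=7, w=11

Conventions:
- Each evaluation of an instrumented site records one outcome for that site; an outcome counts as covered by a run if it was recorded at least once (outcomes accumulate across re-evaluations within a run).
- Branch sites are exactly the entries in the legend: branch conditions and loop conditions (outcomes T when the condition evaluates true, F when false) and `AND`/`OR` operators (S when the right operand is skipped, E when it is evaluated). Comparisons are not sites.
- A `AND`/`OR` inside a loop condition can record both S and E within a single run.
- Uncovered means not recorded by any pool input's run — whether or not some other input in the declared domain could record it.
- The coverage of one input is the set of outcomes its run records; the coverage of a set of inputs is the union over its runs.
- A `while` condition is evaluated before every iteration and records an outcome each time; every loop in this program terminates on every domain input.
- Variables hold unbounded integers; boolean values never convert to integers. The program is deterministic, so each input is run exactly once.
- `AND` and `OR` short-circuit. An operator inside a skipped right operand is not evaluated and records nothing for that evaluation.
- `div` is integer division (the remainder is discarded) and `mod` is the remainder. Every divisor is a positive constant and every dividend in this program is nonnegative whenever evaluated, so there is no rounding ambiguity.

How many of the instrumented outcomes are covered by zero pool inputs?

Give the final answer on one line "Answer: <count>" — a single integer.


#1 (k=3, w=6) -> covered: B1=F, B2=E, B3=F, B4=F, B5=E, B6=F
#2 (k=7, w=7) -> covered: B1=T, B1=F, B2=S, B2=E, B3=F, B4=F, B5=E, B6=F
#3 (k=5, w=9) -> covered: B1=F, B2=S, B3=F, B4=T, B5=E
#4 (k=7, w=10) -> covered: B1=F, B2=S, B3=F, B4=F, B5=E, B6=F
#5 (k=1, w=6) -> covered: B1=F, B2=E, B3=F, B4=F, B5=E, B6=F
#6 (k=0, w=10) -> covered: B1=F, B2=S, B3=F, B4=F, B5=E, B6=F
#7 (k=2, w=4) -> covered: B1=F, B2=E, B3=T, B4=F, B5=E, B6=F
#8 (k=7, w=6) -> covered: B1=T, B1=F, B2=E, B3=F, B4=F, B5=E, B6=F
#9 (k=7, w=11) -> covered: B1=F, B2=S, B3=F, B4=T, B5=S
union over the pool: B1=T, B1=F, B2=S, B2=E, B3=T, B3=F, B4=T, B4=F, B5=S, B5=E, B6=F
uncovered (1 of 12): B6=T
Answer: 1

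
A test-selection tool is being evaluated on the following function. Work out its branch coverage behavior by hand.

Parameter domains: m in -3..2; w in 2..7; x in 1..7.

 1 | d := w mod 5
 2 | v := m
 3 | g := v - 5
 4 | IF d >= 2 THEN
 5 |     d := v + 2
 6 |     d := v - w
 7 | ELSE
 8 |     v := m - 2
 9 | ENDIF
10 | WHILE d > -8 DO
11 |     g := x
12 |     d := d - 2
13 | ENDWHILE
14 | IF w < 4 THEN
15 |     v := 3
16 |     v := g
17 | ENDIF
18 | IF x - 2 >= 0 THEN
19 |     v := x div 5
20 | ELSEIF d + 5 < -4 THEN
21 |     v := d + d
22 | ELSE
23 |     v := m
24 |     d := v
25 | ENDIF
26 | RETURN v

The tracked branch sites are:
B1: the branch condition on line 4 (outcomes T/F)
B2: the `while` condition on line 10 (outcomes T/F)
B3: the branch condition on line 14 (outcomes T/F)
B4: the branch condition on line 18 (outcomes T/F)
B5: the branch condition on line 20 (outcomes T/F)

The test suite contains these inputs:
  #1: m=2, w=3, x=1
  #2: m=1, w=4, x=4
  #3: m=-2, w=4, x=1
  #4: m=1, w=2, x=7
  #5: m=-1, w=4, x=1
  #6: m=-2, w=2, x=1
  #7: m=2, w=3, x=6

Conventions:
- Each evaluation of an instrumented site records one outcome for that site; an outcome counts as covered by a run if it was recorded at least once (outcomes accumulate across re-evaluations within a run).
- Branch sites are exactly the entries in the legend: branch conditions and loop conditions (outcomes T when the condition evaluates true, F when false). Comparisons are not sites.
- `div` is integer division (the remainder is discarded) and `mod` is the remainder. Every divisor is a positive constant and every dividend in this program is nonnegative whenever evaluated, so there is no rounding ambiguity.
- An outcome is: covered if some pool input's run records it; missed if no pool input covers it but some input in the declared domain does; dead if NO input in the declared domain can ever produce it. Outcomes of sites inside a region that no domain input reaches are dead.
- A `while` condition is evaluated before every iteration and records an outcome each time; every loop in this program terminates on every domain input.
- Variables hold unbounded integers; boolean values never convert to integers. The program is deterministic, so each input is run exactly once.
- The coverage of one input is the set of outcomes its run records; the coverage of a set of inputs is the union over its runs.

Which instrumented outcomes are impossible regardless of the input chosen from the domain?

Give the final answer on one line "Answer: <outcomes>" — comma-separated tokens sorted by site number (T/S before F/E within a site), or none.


checking every outcome against all 252 domain inputs:
  reachable outcomes have witnesses, e.g. B1=T (e.g. m=-3, w=2, x=1), B1=F (e.g. m=-3, w=5, x=1), B2=T (e.g. m=-3, w=2, x=1), B2=F (e.g. m=-3, w=2, x=1)
Answer: none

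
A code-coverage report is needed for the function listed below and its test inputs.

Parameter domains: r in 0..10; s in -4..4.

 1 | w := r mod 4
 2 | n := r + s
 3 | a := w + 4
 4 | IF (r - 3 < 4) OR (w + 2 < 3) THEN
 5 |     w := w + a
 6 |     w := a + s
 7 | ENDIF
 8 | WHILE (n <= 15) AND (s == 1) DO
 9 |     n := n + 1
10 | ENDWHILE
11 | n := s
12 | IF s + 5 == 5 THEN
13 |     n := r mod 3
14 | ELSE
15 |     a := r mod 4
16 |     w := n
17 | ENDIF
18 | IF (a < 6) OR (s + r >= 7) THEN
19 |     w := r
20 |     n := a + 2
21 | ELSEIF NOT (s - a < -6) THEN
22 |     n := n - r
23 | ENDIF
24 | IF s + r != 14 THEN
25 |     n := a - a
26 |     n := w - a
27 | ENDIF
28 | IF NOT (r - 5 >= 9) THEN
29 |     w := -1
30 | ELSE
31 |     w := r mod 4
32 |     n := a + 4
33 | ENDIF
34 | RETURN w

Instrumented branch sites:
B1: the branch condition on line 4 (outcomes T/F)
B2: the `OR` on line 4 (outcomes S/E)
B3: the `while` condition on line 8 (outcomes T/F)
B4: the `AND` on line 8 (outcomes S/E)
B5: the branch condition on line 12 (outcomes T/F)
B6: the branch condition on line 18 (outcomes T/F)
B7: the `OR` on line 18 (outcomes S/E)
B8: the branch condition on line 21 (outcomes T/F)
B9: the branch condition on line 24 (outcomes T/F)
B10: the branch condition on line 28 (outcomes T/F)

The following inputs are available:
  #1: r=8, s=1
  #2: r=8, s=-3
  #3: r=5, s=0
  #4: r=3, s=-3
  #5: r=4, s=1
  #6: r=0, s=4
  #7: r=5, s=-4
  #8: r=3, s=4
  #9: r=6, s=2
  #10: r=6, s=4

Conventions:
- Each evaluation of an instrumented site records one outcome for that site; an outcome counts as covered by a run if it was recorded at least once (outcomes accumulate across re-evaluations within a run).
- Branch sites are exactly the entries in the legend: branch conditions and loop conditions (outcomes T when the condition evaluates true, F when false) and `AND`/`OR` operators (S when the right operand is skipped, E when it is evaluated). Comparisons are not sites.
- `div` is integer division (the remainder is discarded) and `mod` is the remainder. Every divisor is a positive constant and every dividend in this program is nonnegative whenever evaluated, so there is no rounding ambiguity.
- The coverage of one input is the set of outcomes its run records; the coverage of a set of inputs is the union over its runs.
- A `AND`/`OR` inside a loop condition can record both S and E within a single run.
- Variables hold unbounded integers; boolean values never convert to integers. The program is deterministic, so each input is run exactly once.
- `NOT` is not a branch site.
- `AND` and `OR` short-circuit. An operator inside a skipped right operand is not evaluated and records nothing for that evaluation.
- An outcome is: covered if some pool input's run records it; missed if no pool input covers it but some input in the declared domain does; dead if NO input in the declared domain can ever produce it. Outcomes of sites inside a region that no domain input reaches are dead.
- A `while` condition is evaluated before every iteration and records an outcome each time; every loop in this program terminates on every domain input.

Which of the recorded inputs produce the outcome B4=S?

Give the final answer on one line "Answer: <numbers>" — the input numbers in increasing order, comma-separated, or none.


input #1 (r=8, s=1): records B4=S
input #2 (r=8, s=-3): does not record B4=S
input #3 (r=5, s=0): does not record B4=S
input #4 (r=3, s=-3): does not record B4=S
input #5 (r=4, s=1): records B4=S
input #6 (r=0, s=4): does not record B4=S
input #7 (r=5, s=-4): does not record B4=S
input #8 (r=3, s=4): does not record B4=S
input #9 (r=6, s=2): does not record B4=S
input #10 (r=6, s=4): does not record B4=S
Answer: 1, 5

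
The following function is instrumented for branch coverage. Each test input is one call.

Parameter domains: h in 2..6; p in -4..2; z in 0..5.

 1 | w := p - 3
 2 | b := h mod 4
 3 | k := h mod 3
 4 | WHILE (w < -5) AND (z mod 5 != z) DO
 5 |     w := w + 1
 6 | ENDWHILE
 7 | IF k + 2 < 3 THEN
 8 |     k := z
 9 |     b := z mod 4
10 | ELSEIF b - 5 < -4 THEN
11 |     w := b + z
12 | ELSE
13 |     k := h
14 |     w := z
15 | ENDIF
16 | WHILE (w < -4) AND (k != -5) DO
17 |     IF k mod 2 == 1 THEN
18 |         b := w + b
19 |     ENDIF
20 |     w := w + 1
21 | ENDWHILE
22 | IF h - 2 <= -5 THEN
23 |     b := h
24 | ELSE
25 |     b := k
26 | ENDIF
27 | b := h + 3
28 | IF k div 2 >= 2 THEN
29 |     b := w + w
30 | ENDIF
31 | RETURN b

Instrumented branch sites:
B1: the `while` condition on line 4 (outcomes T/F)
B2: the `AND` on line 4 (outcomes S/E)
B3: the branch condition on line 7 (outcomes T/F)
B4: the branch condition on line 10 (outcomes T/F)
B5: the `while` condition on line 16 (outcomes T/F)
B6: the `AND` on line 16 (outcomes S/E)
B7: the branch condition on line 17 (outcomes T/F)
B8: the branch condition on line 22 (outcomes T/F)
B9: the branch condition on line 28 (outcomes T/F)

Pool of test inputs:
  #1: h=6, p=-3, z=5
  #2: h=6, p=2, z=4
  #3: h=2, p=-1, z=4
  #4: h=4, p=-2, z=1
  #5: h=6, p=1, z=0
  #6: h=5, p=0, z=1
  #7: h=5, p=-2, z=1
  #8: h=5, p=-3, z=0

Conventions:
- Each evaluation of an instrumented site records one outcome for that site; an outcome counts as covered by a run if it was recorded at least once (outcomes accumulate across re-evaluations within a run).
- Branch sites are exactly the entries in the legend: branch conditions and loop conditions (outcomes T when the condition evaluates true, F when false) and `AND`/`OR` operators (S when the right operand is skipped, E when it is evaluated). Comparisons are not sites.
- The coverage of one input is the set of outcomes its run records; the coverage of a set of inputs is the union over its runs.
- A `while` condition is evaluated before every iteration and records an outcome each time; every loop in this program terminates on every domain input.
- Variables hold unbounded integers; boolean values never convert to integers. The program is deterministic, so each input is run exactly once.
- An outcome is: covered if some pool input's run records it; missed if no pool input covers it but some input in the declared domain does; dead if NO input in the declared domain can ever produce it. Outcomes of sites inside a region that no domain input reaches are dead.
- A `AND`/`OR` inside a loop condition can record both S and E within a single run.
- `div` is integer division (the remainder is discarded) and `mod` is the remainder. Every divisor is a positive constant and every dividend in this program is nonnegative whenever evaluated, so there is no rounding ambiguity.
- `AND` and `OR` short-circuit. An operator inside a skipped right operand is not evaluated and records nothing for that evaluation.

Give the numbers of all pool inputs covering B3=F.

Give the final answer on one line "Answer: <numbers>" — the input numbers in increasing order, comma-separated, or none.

input #1 (h=6, p=-3, z=5): does not produce B3=F
input #2 (h=6, p=2, z=4): does not produce B3=F
input #3 (h=2, p=-1, z=4): produces B3=F
input #4 (h=4, p=-2, z=1): produces B3=F
input #5 (h=6, p=1, z=0): does not produce B3=F
input #6 (h=5, p=0, z=1): produces B3=F
input #7 (h=5, p=-2, z=1): produces B3=F
input #8 (h=5, p=-3, z=0): produces B3=F

Answer: 3, 4, 6, 7, 8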